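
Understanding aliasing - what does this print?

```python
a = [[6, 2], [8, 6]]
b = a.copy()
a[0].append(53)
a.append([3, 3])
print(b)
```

Key concept: shallow copy with nested lists.
Step by step:
`a = [[6, 2], [8, 6]]` → a = [[6, 2], [8, 6]]
`b = a.copy()` → b = [[6, 2], [8, 6]]
`a[0].append(53)` → a = [[6, 2, 53], [8, 6]]; b = [[6, 2, 53], [8, 6]]
`a.append([3, 3])` → a = [[6, 2, 53], [8, 6], [3, 3]]
`print(b)` → prints [[6, 2, 53], [8, 6]]

Answer: [[6, 2, 53], [8, 6]]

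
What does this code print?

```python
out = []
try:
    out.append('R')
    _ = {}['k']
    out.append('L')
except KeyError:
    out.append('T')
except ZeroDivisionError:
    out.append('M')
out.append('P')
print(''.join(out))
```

Execution trace: 'R' (try body) → 'T' (except KeyError) → 'P' (after the try/except). Output: RTP

Answer: RTP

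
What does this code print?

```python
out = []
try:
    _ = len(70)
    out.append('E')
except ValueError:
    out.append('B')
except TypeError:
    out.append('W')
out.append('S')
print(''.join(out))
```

Execution trace: 'W' (except TypeError) → 'S' (after the try/except). Output: WS

Answer: WS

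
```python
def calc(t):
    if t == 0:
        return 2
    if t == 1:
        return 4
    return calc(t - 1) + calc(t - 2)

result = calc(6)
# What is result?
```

Build up from base cases: calc(0)=2, calc(1)=4, calc(2)=6, calc(3)=10, calc(4)=16, calc(5)=26, calc(6)=42

Answer: 42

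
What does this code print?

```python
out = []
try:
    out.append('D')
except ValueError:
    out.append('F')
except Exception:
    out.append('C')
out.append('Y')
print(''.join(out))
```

Execution trace: 'D' (try body, no exception) → 'Y' (after the try/except). Output: DY

Answer: DY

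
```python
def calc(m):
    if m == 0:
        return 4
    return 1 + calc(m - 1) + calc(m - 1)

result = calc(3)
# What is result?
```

calc(m) = 1 + 2·calc(m-1), calc(0)=4. Closed form: (4+1)·2^3 - 1 = 39.

Answer: 39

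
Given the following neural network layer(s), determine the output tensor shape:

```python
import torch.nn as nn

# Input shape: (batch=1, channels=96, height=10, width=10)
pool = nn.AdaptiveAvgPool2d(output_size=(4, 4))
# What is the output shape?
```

Input: (1, 96, 10, 10) -> Output: (1, 96, 4, 4)

Answer: (1, 96, 4, 4)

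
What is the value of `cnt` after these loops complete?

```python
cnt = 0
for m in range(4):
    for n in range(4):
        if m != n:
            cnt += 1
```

4² - 4 (exclude diagonal)
`cnt` takes the values: 0 → 1 → 2 → 3 → 4 → 5 → 6 → 7 → 8 → 9 → 10 → 11 → 12

Answer: 12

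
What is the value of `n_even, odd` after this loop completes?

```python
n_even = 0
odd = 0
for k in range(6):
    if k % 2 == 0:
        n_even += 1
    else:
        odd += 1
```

Count evens and odds in range(6)
`n_even, odd` takes the values: (0, 0) → (1, 0) → (1, 1) → (2, 1) → (2, 2) → (3, 2) → (3, 3)

Answer: 3, 3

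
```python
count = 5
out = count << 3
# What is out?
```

Trace:
`count = 5` → count = 5
`out = count << 3` → out = 40
So out = 40

Answer: 40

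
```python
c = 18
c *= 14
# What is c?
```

Trace:
`c = 18` → c = 18
`c *= 14` → c = 252
So c = 252

Answer: 252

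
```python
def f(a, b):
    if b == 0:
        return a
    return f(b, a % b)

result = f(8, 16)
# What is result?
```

f(8, 16) -> f(16, 8) -> f(8, 0) -> 8

Answer: 8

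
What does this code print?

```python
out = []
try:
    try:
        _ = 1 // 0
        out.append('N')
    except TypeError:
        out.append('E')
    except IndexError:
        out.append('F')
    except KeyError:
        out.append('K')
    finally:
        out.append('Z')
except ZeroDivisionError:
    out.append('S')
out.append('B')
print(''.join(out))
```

Execution trace: 'Z' (inner finally) → 'S' (outer except ZeroDivisionError) → 'B' (after the try/except). Output: ZSB

Answer: ZSB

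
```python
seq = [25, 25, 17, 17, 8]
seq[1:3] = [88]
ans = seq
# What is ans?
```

Trace:
`seq = [25, 25, 17, 17, 8]` → seq = [25, 25, 17, 17, 8]
`seq[1:3] = [88]` → seq = [25, 88, 17, 8]
`ans = seq` → ans = [25, 88, 17, 8]
So ans = [25, 88, 17, 8]

Answer: [25, 88, 17, 8]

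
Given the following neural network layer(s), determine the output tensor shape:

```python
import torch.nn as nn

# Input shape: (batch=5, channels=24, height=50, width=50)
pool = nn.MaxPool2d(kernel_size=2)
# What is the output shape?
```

Input: (5, 24, 50, 50) -> Output: (5, 24, 25, 25)

Answer: (5, 24, 25, 25)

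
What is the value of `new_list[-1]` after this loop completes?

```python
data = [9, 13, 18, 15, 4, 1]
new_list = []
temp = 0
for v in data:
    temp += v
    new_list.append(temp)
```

Cumulative sum ends at 60
`new_list` takes the values: [] → [9] → [9, 22] → [9, 22, 40] → [9, 22, 40, 55] → [9, 22, 40, 55, 59] → [9, 22, 40, 55, 59, 60]
So `new_list[-1]` = 60

Answer: 60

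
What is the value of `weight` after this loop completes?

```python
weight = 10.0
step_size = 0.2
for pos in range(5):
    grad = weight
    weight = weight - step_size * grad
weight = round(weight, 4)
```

Gradient descent: w = 10.0 * (1 - 0.2)^5
`weight` takes the values: 10.0 → 8.0 → 6.4 → 5.12 → 4.096 → 3.2768

Answer: 3.2768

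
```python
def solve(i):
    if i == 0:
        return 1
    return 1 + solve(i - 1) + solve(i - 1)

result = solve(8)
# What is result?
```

solve(i) = 1 + 2·solve(i-1), solve(0)=1. Closed form: (1+1)·2^8 - 1 = 511.

Answer: 511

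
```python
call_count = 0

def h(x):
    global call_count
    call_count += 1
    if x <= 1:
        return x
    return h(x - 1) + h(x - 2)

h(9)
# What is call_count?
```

Calls(x) = 1 + Calls(x-1) + Calls(x-2); Calls(0)=Calls(1)=1. For x=9 this gives 109.

Answer: 109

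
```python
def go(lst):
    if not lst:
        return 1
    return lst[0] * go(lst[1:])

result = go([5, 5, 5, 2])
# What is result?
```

Product over [5, 5, 5, 2] = 5 * 5 * 5 * 2 = 250

Answer: 250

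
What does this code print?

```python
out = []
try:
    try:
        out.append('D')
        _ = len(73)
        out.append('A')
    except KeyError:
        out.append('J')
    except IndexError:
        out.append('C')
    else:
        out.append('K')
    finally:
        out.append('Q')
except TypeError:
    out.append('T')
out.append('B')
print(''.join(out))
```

Execution trace: 'D' (try body) → 'Q' (finally) → 'T' (outer except TypeError) → 'B' (after the try/except). Output: DQTB

Answer: DQTB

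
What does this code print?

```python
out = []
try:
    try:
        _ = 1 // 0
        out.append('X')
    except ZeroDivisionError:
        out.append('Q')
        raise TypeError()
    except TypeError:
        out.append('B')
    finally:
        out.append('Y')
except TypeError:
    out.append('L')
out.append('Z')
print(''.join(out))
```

Execution trace: 'Q' (inner except ZeroDivisionError) → 'Y' (inner finally) → 'L' (outer except TypeError) → 'Z' (after the try/except). Output: QYLZ

Answer: QYLZ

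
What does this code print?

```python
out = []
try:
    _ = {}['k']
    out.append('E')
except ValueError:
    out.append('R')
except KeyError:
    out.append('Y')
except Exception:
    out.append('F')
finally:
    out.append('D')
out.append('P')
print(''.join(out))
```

Execution trace: 'Y' (except KeyError) → 'D' (finally) → 'P' (after the try/except). Output: YDP

Answer: YDP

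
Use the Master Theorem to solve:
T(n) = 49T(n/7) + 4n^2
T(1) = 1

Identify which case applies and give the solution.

a=49, b=7, f(n)=4n^2. log_7(49) = 2. Since c=2 = 2, Case 2 applies: T(n) = Θ(n^log_b(a) · log n) = O(n^2 log n).

Answer: O(n^2 log n) - Case 2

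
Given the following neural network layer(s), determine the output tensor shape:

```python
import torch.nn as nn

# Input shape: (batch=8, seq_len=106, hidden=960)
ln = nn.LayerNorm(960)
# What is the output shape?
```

Input: (8, 106, 960) -> Output: (8, 106, 960)

Answer: (8, 106, 960)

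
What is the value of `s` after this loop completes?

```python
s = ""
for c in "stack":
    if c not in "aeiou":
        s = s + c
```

Remove vowels from 'stack'
`s` takes the values: "" → "s" → "st" → "stc" → "stck"

Answer: "stck"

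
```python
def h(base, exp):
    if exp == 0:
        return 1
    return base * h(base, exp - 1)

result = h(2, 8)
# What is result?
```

h(2, 8) = 2 * 2 * 2 * 2 * 2 * 2 * 2 * 2 = 256

Answer: 256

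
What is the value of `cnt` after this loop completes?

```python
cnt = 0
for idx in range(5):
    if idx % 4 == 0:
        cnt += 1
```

Count numbers divisible by 4 in range(5)
`cnt` takes the values: 0 → 1 → 2

Answer: 2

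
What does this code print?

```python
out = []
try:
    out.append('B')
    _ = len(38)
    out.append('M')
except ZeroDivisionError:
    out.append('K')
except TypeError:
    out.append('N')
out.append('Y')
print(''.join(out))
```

Execution trace: 'B' (try body) → 'N' (except TypeError) → 'Y' (after the try/except). Output: BNY

Answer: BNY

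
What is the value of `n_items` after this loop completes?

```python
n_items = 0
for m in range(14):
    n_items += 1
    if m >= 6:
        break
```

Loop breaks when m reaches 6, n_items is 7
`n_items` takes the values: 0 → 1 → 2 → 3 → 4 → 5 → 6 → 7

Answer: 7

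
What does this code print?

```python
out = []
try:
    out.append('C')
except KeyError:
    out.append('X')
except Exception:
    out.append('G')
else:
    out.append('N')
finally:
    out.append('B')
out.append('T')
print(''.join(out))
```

Execution trace: 'C' (try body, no exception) → 'N' (else) → 'B' (finally) → 'T' (after the try/except). Output: CNBT

Answer: CNBT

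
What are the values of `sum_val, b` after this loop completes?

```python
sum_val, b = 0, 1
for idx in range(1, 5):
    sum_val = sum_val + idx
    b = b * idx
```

Sum and factorial of 1 to 4
`sum_val, b` takes the values: (0, 1) → (1, 1) → (3, 1) → (3, 2) → (6, 2) → (6, 6) → (10, 6) → (10, 24)

Answer: 10, 24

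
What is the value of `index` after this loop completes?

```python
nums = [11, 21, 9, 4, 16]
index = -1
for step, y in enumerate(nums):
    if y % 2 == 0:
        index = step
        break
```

First even number index in [11, 21, 9, 4, 16]
`index` takes the values: -1 → 3

Answer: 3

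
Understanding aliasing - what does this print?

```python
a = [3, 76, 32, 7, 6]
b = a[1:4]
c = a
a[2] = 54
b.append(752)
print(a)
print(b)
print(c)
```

Key concept: slice vs alias.
Step by step:
`a = [3, 76, 32, 7, 6]` → a = [3, 76, 32, 7, 6]
`b = a[1:4]` → b = [76, 32, 7]
`c = a` → c = [3, 76, 32, 7, 6] (same object as a)
`a[2] = 54` → a = [3, 76, 54, 7, 6] (same object as c); c = [3, 76, 54, 7, 6] (same object as a)
`b.append(752)` → b = [76, 32, 7, 752]
`print(a)` → prints [3, 76, 54, 7, 6]
`print(b)` → prints [76, 32, 7, 752]
`print(c)` → prints [3, 76, 54, 7, 6]

Answer:
[3, 76, 54, 7, 6]
[76, 32, 7, 752]
[3, 76, 54, 7, 6]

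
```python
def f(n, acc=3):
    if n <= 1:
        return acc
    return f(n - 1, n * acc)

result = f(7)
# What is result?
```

Accumulator trace (n, acc): (7, 3) -> (6, 21) -> (5, 126) -> (4, 630) -> (3, 2520) -> (2, 7560) -> (1, 15120) -> return 15120

Answer: 15120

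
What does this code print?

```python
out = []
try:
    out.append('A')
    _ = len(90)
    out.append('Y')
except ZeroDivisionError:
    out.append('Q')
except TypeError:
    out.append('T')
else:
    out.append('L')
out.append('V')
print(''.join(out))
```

Execution trace: 'A' (try body) → 'T' (except TypeError) → 'V' (after the try/except). Output: ATV

Answer: ATV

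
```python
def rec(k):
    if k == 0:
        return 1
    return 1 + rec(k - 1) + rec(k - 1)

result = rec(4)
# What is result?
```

rec(k) = 1 + 2·rec(k-1), rec(0)=1. Closed form: (1+1)·2^4 - 1 = 31.

Answer: 31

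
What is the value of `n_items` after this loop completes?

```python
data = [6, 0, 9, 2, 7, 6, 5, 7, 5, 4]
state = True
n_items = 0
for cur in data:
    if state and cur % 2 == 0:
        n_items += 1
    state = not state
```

Count even values at even positions
`n_items` takes the values: 0 → 1

Answer: 1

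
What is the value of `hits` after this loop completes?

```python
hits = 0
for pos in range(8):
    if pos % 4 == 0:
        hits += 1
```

Count numbers divisible by 4 in range(8)
`hits` takes the values: 0 → 1 → 2

Answer: 2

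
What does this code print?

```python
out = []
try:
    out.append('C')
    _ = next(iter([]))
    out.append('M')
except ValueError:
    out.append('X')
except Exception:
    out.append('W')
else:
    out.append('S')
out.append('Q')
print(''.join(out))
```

Execution trace: 'C' (try body) → 'W' (except Exception) → 'Q' (after the try/except). Output: CWQ

Answer: CWQ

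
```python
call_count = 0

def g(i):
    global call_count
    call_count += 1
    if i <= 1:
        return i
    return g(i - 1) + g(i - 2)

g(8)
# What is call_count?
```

Calls(i) = 1 + Calls(i-1) + Calls(i-2); Calls(0)=Calls(1)=1. For i=8 this gives 67.

Answer: 67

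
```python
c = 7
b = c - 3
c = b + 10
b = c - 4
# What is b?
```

Trace:
`c = 7` → c = 7
`b = c - 3` → b = 4
`c = b + 10` → c = 14
`b = c - 4` → b = 10
So b = 10

Answer: 10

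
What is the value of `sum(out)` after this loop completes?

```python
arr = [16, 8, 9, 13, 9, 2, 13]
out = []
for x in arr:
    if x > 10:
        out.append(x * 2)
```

Sum of doubled values > 10
`out` takes the values: [] → [32] → [32, 26] → [32, 26, 26]
So `sum(out)` = 84

Answer: 84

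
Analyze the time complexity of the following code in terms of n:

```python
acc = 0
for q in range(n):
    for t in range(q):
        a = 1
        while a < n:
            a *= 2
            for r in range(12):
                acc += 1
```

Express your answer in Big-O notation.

Each loop level contributes: n × n × log n × 1. Multiplying the contributions gives O(n^2 log n).

Answer: O(n^2 log n)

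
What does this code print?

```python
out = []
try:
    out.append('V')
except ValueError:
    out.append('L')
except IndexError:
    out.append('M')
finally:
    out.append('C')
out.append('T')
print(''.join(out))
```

Execution trace: 'V' (try body, no exception) → 'C' (finally) → 'T' (after the try/except). Output: VCT

Answer: VCT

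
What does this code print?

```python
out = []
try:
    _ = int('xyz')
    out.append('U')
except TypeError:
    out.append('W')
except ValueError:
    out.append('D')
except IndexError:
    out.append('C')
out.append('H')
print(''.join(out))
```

Execution trace: 'D' (except ValueError) → 'H' (after the try/except). Output: DH

Answer: DH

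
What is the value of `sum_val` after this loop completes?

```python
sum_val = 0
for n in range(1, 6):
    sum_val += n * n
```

Sum of squares 1² to 5² = 55
`sum_val` takes the values: 0 → 1 → 5 → 14 → 30 → 55

Answer: 55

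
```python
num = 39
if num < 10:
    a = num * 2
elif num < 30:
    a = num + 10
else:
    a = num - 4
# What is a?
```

Trace:
`num = 39` → num = 39
`if num < 10: ...` → num < 10 is False, num < 30 is False, take else branch → a = 35
So a = 35

Answer: 35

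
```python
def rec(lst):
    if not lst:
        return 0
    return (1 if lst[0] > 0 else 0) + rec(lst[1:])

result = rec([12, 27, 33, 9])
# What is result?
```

Count of positive elements in [12, 27, 33, 9] = 4

Answer: 4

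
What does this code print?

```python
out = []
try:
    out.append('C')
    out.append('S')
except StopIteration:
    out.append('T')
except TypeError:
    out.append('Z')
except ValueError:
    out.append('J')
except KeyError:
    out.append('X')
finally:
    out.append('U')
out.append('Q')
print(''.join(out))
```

Execution trace: 'C' (try body) → 'S' (try body, no exception) → 'U' (finally) → 'Q' (after the try/except). Output: CSUQ

Answer: CSUQ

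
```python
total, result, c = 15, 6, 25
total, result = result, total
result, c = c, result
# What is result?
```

Trace:
`total, result, c = 15, 6, 25` → total = 15; result = 6; c = 25
`total, result = result, total` → total = 6; result = 15
`result, c = c, result` → result = 25; c = 15
So result = 25

Answer: 25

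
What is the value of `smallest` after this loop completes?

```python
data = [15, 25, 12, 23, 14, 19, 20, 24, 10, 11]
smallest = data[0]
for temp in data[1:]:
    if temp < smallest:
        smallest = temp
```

Minimum of [15, 25, 12, 23, 14, 19, 20, 24, 10, 11]
`smallest` takes the values: 15 → 12 → 10

Answer: 10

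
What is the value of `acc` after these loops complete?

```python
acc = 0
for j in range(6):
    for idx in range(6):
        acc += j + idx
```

Sum of all j+idx for j,idx in 6x6
`acc` takes the values: 0 → 1 → 3 → 6 → 10 → 15 → 16 → 18 → 21 → 25 → 30 → 36 → 38 → 41 → 45 → 50 → 56 → 63 → 66 → 70 → 75 → 81 → 88 → 96 → 100 → 105 → 111 → 118 → 126 → 135 → 140 → 146 → 153 → 161 → 170 → 180

Answer: 180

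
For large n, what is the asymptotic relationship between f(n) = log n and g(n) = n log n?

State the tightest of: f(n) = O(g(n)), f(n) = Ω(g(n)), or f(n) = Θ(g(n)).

log n vs n log n: f(n) = O(g(n)) but not Ω(g(n)) — n log n grows strictly faster than log n.

Answer: f(n) = O(g(n)) but not Ω(g(n)) — n log n grows strictly faster than log n.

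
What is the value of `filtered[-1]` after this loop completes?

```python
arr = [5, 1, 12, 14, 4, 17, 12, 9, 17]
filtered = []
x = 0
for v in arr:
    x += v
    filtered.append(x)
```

Cumulative sum ends at 91
`filtered` takes the values: [] → [5] → [5, 6] → [5, 6, 18] → [5, 6, 18, 32] → [5, 6, 18, 32, 36] → [5, 6, 18, 32, 36, 53] → [5, 6, 18, 32, 36, 53, 65] → [5, 6, 18, 32, 36, 53, 65, 74] → [5, 6, 18, 32, 36, 53, 65, 74, 91]
So `filtered[-1]` = 91

Answer: 91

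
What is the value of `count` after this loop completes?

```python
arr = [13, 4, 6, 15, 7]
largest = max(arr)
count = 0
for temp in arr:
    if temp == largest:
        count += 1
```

Count of max value 15 in [13, 4, 6, 15, 7]
`count` takes the values: 0 → 1

Answer: 1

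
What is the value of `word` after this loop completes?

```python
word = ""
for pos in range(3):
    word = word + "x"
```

Repeat 'x' 3 times
`word` takes the values: "" → "x" → "xx" → "xxx"

Answer: "xxx"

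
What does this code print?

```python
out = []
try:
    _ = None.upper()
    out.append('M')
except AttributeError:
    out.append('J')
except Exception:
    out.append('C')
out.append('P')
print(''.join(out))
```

Execution trace: 'J' (except AttributeError) → 'P' (after the try/except). Output: JP

Answer: JP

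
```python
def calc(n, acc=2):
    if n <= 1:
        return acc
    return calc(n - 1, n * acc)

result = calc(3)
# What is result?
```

Accumulator trace (n, acc): (3, 2) -> (2, 6) -> (1, 12) -> return 12

Answer: 12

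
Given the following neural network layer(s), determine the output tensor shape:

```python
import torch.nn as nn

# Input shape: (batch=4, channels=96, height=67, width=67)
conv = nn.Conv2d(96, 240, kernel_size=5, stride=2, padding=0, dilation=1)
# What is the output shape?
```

Input: (4, 96, 67, 67) -> Output: (4, 240, 32, 32)

Answer: (4, 240, 32, 32)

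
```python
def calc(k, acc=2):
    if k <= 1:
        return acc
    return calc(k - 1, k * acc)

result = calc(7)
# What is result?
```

Accumulator trace (n, acc): (7, 2) -> (6, 14) -> (5, 84) -> (4, 420) -> (3, 1680) -> (2, 5040) -> (1, 10080) -> return 10080

Answer: 10080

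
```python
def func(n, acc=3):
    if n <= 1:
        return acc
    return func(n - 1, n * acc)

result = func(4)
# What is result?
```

Accumulator trace (n, acc): (4, 3) -> (3, 12) -> (2, 36) -> (1, 72) -> return 72

Answer: 72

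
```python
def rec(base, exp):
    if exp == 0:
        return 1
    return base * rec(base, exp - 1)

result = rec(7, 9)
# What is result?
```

rec(7, 9) = 7 * 7 * 7 * 7 * 7 * 7 * 7 * 7 * 7 = 40353607

Answer: 40353607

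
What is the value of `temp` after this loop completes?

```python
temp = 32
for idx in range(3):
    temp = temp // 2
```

Halve 3 times: 32 // 2^3 = 4
`temp` takes the values: 32 → 16 → 8 → 4

Answer: 4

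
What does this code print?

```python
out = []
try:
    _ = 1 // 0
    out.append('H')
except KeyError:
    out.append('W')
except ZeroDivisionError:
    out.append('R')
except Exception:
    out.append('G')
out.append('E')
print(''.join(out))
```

Execution trace: 'R' (except ZeroDivisionError) → 'E' (after the try/except). Output: RE

Answer: RE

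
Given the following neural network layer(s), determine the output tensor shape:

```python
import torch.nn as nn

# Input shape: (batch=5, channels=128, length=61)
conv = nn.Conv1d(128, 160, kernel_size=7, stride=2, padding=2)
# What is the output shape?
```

Input: (5, 128, 61) -> Output: (5, 160, 30)

Answer: (5, 160, 30)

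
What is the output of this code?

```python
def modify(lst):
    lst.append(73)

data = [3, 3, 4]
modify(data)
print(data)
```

Key concept: function modifies passed list.
Step by step:
`data = [3, 3, 4]` → data = [3, 3, 4]
`modify(data)` → data = [3, 3, 4, 73]
`print(data)` → prints [3, 3, 4, 73]

Answer: [3, 3, 4, 73]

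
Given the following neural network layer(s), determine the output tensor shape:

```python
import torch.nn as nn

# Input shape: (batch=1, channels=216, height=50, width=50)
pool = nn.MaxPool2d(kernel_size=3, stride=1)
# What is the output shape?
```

Input: (1, 216, 50, 50) -> Output: (1, 216, 48, 48)

Answer: (1, 216, 48, 48)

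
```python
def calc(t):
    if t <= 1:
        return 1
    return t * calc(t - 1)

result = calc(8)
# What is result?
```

calc(8) = 8 * 7 * 6 * 5 * 4 * 3 * 2 * 1 = 40320

Answer: 40320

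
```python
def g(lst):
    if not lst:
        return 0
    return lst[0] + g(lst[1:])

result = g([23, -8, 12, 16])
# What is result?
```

23 + (-8) + 12 + 16 + 0 = 43

Answer: 43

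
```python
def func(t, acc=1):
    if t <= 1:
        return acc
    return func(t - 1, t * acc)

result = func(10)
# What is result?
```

Accumulator trace (n, acc): (10, 1) -> (9, 10) -> (8, 90) -> (7, 720) -> (6, 5040) -> (5, 30240) -> (4, 151200) -> (3, 604800) -> (2, 1814400) -> (1, 3628800) -> return 3628800

Answer: 3628800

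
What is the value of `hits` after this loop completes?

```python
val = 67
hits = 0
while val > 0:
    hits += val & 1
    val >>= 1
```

Count set bits in 67 (binary: 0b1000011)
`hits` takes the values: 0 → 1 → 2 → 3

Answer: 3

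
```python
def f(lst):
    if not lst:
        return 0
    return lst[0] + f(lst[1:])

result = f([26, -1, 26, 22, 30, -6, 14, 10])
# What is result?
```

26 + (-1) + 26 + 22 + 30 + (-6) + 14 + 10 + 0 = 121

Answer: 121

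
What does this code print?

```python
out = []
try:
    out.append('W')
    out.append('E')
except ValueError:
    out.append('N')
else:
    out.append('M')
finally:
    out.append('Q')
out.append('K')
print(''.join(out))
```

Execution trace: 'W' (try body) → 'E' (try body, no exception) → 'M' (else) → 'Q' (finally) → 'K' (after the try/except). Output: WEMQK

Answer: WEMQK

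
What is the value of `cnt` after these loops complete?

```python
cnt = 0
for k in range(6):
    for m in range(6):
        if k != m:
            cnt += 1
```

6² - 6 (exclude diagonal)
`cnt` takes the values: 0 → 1 → 2 → 3 → 4 → 5 → 6 → 7 → 8 → 9 → 10 → 11 → 12 → 13 → 14 → 15 → 16 → 17 → 18 → 19 → 20 → 21 → 22 → 23 → 24 → 25 → 26 → 27 → 28 → 29 → 30

Answer: 30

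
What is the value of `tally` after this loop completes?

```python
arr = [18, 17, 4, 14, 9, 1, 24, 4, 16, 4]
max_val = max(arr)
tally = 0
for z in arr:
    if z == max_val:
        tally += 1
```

Count of max value 24 in [18, 17, 4, 14, 9, 1, 24, 4, 16, 4]
`tally` takes the values: 0 → 1

Answer: 1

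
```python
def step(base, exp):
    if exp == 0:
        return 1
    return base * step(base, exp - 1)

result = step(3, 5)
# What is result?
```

step(3, 5) = 3 * 3 * 3 * 3 * 3 = 243

Answer: 243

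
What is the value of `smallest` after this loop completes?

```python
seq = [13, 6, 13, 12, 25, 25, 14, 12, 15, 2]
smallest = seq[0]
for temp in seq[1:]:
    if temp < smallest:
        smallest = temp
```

Minimum of [13, 6, 13, 12, 25, 25, 14, 12, 15, 2]
`smallest` takes the values: 13 → 6 → 2

Answer: 2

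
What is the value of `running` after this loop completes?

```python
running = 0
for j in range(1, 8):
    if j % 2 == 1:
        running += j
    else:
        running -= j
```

Add odd, subtract even
`running` takes the values: 0 → 1 → -1 → 2 → -2 → 3 → -3 → 4

Answer: 4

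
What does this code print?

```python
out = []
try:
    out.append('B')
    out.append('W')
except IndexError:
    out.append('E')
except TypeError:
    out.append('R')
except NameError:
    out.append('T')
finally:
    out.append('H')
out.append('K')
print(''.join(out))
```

Execution trace: 'B' (try body) → 'W' (try body, no exception) → 'H' (finally) → 'K' (after the try/except). Output: BWHK

Answer: BWHK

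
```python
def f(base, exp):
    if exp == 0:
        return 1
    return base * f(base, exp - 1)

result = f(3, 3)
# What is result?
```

f(3, 3) = 3 * 3 * 3 = 27

Answer: 27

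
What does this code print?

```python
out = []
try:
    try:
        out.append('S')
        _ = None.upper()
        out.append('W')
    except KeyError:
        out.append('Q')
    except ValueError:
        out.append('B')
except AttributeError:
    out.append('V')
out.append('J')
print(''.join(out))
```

Execution trace: 'S' (try body) → 'V' (outer except AttributeError) → 'J' (after the try/except). Output: SVJ

Answer: SVJ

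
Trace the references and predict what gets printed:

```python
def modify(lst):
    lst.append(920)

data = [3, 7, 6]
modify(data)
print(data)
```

Key concept: function modifies passed list.
Step by step:
`data = [3, 7, 6]` → data = [3, 7, 6]
`modify(data)` → data = [3, 7, 6, 920]
`print(data)` → prints [3, 7, 6, 920]

Answer: [3, 7, 6, 920]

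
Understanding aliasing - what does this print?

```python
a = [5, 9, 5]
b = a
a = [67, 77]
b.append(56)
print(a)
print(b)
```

Key concept: rebinding vs mutation: a is rebound to a new list, b still points at the original.
Step by step:
`a = [5, 9, 5]` → a = [5, 9, 5]
`b = a` → b = [5, 9, 5] (same object as a)
`a = [67, 77]` → a = [67, 77]
`b.append(56)` → b = [5, 9, 5, 56]
`print(a)` → prints [67, 77]
`print(b)` → prints [5, 9, 5, 56]

Answer:
[67, 77]
[5, 9, 5, 56]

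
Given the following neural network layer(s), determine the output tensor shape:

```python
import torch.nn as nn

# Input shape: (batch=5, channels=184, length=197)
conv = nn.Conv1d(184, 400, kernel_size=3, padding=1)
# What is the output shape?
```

Input: (5, 184, 197) -> Output: (5, 400, 197)

Answer: (5, 400, 197)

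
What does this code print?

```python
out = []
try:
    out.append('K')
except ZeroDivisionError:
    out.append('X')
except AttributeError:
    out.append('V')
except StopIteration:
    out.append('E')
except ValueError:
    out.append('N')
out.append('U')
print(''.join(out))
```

Execution trace: 'K' (try body, no exception) → 'U' (after the try/except). Output: KU

Answer: KU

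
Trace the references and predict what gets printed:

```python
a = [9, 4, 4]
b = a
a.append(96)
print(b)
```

Key concept: basic list aliasing.
Step by step:
`a = [9, 4, 4]` → a = [9, 4, 4]
`b = a` → b = [9, 4, 4] (same object as a)
`a.append(96)` → a = [9, 4, 4, 96] (same object as b); b = [9, 4, 4, 96] (same object as a)
`print(b)` → prints [9, 4, 4, 96]

Answer: [9, 4, 4, 96]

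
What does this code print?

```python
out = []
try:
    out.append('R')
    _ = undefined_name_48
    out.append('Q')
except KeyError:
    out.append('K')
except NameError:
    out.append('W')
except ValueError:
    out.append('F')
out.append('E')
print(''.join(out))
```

Execution trace: 'R' (try body) → 'W' (except NameError) → 'E' (after the try/except). Output: RWE

Answer: RWE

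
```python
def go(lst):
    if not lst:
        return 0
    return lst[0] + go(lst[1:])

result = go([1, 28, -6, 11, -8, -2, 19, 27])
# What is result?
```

1 + 28 + (-6) + 11 + (-8) + (-2) + 19 + 27 + 0 = 70

Answer: 70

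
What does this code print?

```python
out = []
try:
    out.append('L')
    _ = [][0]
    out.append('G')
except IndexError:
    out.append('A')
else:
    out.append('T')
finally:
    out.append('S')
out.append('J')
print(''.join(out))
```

Execution trace: 'L' (try body) → 'A' (except IndexError) → 'S' (finally) → 'J' (after the try/except). Output: LASJ

Answer: LASJ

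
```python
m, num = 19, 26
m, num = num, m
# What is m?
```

Trace:
`m, num = 19, 26` → m = 19; num = 26
`m, num = num, m` → m = 26; num = 19
So m = 26

Answer: 26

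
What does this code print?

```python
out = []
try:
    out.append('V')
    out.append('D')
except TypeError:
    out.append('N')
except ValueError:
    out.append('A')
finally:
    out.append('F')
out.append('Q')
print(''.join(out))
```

Execution trace: 'V' (try body) → 'D' (try body, no exception) → 'F' (finally) → 'Q' (after the try/except). Output: VDFQ

Answer: VDFQ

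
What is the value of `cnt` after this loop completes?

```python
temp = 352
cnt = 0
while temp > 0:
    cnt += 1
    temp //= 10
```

Count digits by repeated division by 10
`cnt` takes the values: 0 → 1 → 2 → 3

Answer: 3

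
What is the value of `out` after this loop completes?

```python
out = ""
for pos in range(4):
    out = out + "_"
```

Repeat '_' 4 times
`out` takes the values: "" → "_" → "__" → "___" → "____"

Answer: "____"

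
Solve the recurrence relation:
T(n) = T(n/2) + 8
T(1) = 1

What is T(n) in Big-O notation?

Each step divides n by 2 and adds 8. After log_2(n) steps we reach T(1)=1. So T(n) = 8·log_2(n) + 1 = O(log n).

Answer: O(log n)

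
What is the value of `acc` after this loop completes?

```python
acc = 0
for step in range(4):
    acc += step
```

Sum of 0 to 3 = 6
`acc` takes the values: 0 → 1 → 3 → 6

Answer: 6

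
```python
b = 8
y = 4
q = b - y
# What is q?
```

Trace:
`b = 8` → b = 8
`y = 4` → y = 4
`q = b - y` → q = 4
So q = 4

Answer: 4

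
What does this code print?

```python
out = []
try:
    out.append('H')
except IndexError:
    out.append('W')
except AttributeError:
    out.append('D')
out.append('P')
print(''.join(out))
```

Execution trace: 'H' (try body, no exception) → 'P' (after the try/except). Output: HP

Answer: HP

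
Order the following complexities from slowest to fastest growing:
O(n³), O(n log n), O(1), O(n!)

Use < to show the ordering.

Ordered by growth rate: O(1) < O(n log n) < O(n³) < O(n!)

Answer: O(1) < O(n log n) < O(n³) < O(n!)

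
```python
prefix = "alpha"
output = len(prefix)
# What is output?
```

Trace:
`prefix = "alpha"` → prefix = 'alpha'
`output = len(prefix)` → output = 5
So output = 5

Answer: 5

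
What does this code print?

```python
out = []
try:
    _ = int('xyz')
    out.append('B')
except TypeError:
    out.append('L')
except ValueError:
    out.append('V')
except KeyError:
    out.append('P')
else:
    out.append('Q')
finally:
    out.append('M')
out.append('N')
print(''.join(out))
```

Execution trace: 'V' (except ValueError) → 'M' (finally) → 'N' (after the try/except). Output: VMN

Answer: VMN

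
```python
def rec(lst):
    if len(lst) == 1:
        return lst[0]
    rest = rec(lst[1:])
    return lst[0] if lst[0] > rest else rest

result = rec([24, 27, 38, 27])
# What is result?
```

Recursive max over [24, 27, 38, 27] = 38

Answer: 38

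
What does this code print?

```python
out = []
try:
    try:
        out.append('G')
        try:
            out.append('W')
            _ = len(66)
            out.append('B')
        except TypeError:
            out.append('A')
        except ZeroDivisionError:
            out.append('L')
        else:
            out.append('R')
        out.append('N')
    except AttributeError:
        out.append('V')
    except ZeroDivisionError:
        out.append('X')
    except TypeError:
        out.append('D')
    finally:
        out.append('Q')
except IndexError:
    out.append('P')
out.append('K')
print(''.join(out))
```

Execution trace: 'G' (try body) → 'W' (inner try body) → 'A' (inner except TypeError) → 'N' (try body, no exception) → 'Q' (finally) → 'K' (after the try/except). Output: GWANQK

Answer: GWANQK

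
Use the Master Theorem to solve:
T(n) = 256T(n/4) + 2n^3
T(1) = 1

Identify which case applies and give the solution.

a=256, b=4, f(n)=2n^3. log_4(256) = 4. Since c=3 < 4, Case 1 applies: T(n) = Θ(n^log_b(a)) = O(n^4).

Answer: O(n^4) - Case 1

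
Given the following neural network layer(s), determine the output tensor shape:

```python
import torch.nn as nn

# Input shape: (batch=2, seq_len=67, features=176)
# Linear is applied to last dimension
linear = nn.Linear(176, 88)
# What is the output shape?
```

Input: (2, 67, 176) -> Output: (2, 67, 88)

Answer: (2, 67, 88)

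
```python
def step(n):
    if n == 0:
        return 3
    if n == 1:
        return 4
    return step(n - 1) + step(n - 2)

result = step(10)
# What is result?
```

Build up from base cases: step(0)=3, step(1)=4, step(2)=7, step(3)=11, step(4)=18, step(5)=29, step(6)=47, ..., step(10)=322

Answer: 322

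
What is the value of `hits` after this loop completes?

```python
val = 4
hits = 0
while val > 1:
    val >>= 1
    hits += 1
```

Count right shifts until 1
`hits` takes the values: 0 → 1 → 2

Answer: 2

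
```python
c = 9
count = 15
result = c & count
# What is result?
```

Trace:
`c = 9` → c = 9
`count = 15` → count = 15
`result = c & count` → result = 9
So result = 9

Answer: 9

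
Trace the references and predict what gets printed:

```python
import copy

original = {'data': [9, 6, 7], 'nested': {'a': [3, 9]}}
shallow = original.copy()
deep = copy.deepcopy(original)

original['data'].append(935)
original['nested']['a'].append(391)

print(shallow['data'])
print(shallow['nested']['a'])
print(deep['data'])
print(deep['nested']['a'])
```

Key concept: comparing shallow vs deep copy.
Step by step:
`original = {'data': [9, 6, 7], 'nested': {'a': [3, 9]}}` → original = {'data': [9, 6, 7], 'nested': {'a': [3, 9]}}
`shallow = original.copy()` → shallow = {'data': [9, 6, 7], 'nested': {'a': [3, 9]}}
`deep = copy.deepcopy(original)` → deep = {'data': [9, 6, 7], 'nested': {'a': [3, 9]}}
`original['data'].append(935)` → original = {'data': [9, 6, 7, 935], 'nested': {'a': [3, 9]}}; shallow = {'data': [9, 6, 7, 935], 'nested': {'a': [3, 9]}}
`original['nested']['a'].append(391)` → original = {'data': [9, 6, 7, 935], 'nested': {'a': [3, 9, 391]}}; shallow = {'data': [9, 6, 7, 935], 'nested': {'a': [3, 9, 391]}}
`print(shallow['data'])` → prints [9, 6, 7, 935]
`print(shallow['nested']['a'])` → prints [3, 9, 391]
`print(deep['data'])` → prints [9, 6, 7]
`print(deep['nested']['a'])` → prints [3, 9]

Answer:
[9, 6, 7, 935]
[3, 9, 391]
[9, 6, 7]
[3, 9]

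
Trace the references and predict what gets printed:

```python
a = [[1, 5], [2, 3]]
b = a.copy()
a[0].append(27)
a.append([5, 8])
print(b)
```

Key concept: shallow copy with nested lists.
Step by step:
`a = [[1, 5], [2, 3]]` → a = [[1, 5], [2, 3]]
`b = a.copy()` → b = [[1, 5], [2, 3]]
`a[0].append(27)` → a = [[1, 5, 27], [2, 3]]; b = [[1, 5, 27], [2, 3]]
`a.append([5, 8])` → a = [[1, 5, 27], [2, 3], [5, 8]]
`print(b)` → prints [[1, 5, 27], [2, 3]]

Answer: [[1, 5, 27], [2, 3]]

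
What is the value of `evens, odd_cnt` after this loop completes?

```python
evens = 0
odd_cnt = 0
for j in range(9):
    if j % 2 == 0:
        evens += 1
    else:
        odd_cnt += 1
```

Count evens and odds in range(9)
`evens, odd_cnt` takes the values: (0, 0) → (1, 0) → (1, 1) → (2, 1) → (2, 2) → (3, 2) → (3, 3) → (4, 3) → (4, 4) → (5, 4)

Answer: 5, 4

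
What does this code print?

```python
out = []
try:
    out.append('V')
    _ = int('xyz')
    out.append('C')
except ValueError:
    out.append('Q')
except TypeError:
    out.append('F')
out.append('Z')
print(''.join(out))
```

Execution trace: 'V' (try body) → 'Q' (except ValueError) → 'Z' (after the try/except). Output: VQZ

Answer: VQZ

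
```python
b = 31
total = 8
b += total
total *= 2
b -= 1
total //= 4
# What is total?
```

Trace:
`b = 31` → b = 31
`total = 8` → total = 8
`b += total` → b = 39
`total *= 2` → total = 16
`b -= 1` → b = 38
`total //= 4` → total = 4
So total = 4

Answer: 4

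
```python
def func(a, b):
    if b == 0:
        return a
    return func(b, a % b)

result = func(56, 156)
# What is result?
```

func(56, 156) -> func(156, 56) -> func(56, 44) -> func(44, 12) -> func(12, 8) -> func(8, 4) -> func(4, 0) -> 4

Answer: 4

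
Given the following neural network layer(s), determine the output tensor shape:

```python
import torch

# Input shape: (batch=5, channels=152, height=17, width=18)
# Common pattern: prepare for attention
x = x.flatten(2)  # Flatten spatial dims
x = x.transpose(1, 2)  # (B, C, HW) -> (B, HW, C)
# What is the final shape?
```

Input: (5, 152, 17, 18) -> after flatten(2): (5, 152, 306) -> Output: (5, 306, 152)

Answer: (5, 306, 152)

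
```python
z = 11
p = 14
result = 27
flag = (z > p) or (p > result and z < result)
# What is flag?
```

Trace:
`z = 11` → z = 11
`p = 14` → p = 14
`result = 27` → result = 27
`flag = (z > p) or (p > result and z < result)` → flag = False
So flag = False

Answer: False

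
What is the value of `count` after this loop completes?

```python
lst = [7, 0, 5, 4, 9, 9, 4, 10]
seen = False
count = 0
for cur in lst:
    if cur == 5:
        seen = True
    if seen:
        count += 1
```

Count elements after first 5 in [7, 0, 5, 4, 9, 9, 4, 10]
`count` takes the values: 0 → 1 → 2 → 3 → 4 → 5 → 6

Answer: 6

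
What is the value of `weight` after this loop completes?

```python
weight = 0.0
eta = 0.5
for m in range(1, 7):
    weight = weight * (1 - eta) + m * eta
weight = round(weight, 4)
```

Moving average with lr=0.5
`weight` takes the values: 0.0 → 0.5 → 1.25 → 2.125 → 3.0625 → 4.03125 → 5.015625 → 5.0156

Answer: 5.0156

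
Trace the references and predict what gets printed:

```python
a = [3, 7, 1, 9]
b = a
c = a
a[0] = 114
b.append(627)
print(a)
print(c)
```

Key concept: multiple aliases.
Step by step:
`a = [3, 7, 1, 9]` → a = [3, 7, 1, 9]
`b = a` → b = [3, 7, 1, 9] (same object as a)
`c = a` → c = [3, 7, 1, 9] (same object as a, b)
`a[0] = 114` → a = [114, 7, 1, 9] (same object as b, c); b = [114, 7, 1, 9] (same object as a, c); c = [114, 7, 1, 9] (same object as a, b)
`b.append(627)` → a = [114, 7, 1, 9, 627] (same object as b, c); b = [114, 7, 1, 9, 627] (same object as a, c); c = [114, 7, 1, 9, 627] (same object as a, b)
`print(a)` → prints [114, 7, 1, 9, 627]
`print(c)` → prints [114, 7, 1, 9, 627]

Answer:
[114, 7, 1, 9, 627]
[114, 7, 1, 9, 627]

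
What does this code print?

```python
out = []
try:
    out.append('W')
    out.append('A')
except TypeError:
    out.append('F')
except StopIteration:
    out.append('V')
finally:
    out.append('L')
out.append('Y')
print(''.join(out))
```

Execution trace: 'W' (try body) → 'A' (try body, no exception) → 'L' (finally) → 'Y' (after the try/except). Output: WALY

Answer: WALY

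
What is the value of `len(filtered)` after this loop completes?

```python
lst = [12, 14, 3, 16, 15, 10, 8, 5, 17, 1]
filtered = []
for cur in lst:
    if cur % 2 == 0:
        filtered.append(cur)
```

Count even numbers in [12, 14, 3, 16, 15, 10, 8, 5, 17, 1]
`filtered` takes the values: [] → [12] → [12, 14] → [12, 14, 16] → [12, 14, 16, 10] → [12, 14, 16, 10, 8]
So `len(filtered)` = 5

Answer: 5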